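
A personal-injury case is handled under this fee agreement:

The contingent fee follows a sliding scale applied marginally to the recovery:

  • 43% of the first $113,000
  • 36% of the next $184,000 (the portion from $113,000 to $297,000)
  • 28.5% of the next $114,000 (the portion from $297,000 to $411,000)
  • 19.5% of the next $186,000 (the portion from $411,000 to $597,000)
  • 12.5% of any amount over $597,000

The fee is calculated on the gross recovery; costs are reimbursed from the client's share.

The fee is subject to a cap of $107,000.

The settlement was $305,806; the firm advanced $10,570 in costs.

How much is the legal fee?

Fee base is the gross recovery, $305,806; costs are reimbursed separately.
First $113,000 at 43% = $48,590.00
Next $184,000 at 36% = $66,240.00
Remaining $8,806 at 28.5% = $2,509.71
Fee: $48,590.00 + $66,240.00 + $2,509.71 = $117,339.71
$117,339.71 exceeds the $107,000 cap, so the fee is capped at $107,000.00.

$107,000.00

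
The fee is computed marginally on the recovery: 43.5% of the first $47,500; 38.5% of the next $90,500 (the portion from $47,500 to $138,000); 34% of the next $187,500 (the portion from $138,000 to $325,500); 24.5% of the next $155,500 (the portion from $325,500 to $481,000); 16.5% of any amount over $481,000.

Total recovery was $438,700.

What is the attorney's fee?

$146,989.00

First $47,500 at 43.5% = $20,662.50
Next $90,500 at 38.5% = $34,842.50
Next $187,500 at 34% = $63,750.00
Remaining $113,200 at 24.5% = $27,734.00
Fee: $20,662.50 + $34,842.50 + $63,750.00 + $27,734.00 = $146,989.00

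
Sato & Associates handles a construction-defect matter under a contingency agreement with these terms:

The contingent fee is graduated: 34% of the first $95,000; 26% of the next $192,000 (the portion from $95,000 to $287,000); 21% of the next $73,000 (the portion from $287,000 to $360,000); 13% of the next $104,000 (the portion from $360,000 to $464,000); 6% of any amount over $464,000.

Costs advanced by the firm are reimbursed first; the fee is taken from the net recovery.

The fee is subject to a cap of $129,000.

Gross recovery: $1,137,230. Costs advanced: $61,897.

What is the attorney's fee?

Fee base (net of costs): $1,137,230 − $61,897 = $1,075,333
First $95,000 at 34% = $32,300.00
Next $192,000 at 26% = $49,920.00
Next $73,000 at 21% = $15,330.00
Next $104,000 at 13% = $13,520.00
Remaining $611,333 at 6% = $36,679.98
Fee: $32,300.00 + $49,920.00 + $15,330.00 + $13,520.00 + $36,679.98 = $147,749.98
$147,749.98 exceeds the $129,000 cap, so the fee is capped at $129,000.00.

$129,000.00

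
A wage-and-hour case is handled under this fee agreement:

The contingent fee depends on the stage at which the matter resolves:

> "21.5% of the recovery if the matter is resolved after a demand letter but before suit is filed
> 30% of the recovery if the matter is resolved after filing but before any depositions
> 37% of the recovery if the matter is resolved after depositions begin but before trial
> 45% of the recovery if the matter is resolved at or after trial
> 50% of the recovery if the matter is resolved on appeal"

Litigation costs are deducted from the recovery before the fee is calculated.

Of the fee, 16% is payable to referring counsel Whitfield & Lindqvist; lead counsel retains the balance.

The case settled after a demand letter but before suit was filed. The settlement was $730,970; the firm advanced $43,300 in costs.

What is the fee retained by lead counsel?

Fee base (net of costs): $730,970 − $43,300 = $687,670
The matter settled after a demand letter but before suit was filed, so the 21.5% rate applies.
$687,670 × 21.5% = $147,849.05
Referral share: 16% of $147,849.05 = $23,655.85; lead counsel retains $147,849.05 − $23,655.85 = $124,193.20.

$124,193.20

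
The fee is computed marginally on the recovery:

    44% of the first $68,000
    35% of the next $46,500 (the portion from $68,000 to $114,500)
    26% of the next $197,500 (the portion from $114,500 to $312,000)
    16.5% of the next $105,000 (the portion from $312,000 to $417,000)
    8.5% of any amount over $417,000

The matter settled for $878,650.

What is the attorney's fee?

First $68,000 at 44% = $29,920.00
Next $46,500 at 35% = $16,275.00
Next $197,500 at 26% = $51,350.00
Next $105,000 at 16.5% = $17,325.00
Remaining $461,650 at 8.5% = $39,240.25
Fee: $29,920.00 + $16,275.00 + $51,350.00 + $17,325.00 + $39,240.25 = $154,110.25

$154,110.25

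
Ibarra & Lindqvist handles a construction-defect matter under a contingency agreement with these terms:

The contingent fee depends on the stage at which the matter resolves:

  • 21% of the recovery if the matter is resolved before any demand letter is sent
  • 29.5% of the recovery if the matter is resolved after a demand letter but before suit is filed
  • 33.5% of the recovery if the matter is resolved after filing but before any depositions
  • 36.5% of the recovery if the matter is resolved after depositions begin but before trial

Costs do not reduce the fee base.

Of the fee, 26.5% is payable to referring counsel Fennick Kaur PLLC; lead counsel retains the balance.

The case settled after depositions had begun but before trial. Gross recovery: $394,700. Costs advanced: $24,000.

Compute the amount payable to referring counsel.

Fee base is the gross recovery, $394,700; costs are reimbursed separately.
The matter settled after depositions had begun but before trial, so the 36.5% rate applies.
$394,700 × 36.5% = $144,065.50
Referral share: 26.5% of $144,065.50 = $38,177.36; lead counsel retains $144,065.50 − $38,177.36 = $105,888.14.

$38,177.36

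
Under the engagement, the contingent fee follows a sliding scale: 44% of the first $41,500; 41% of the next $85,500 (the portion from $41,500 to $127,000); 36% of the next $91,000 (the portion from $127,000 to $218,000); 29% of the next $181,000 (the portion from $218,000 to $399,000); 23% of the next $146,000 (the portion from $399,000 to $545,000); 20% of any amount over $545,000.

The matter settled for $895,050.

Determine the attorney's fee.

First $41,500 at 44% = $18,260.00
Next $85,500 at 41% = $35,055.00
Next $91,000 at 36% = $32,760.00
Next $181,000 at 29% = $52,490.00
Next $146,000 at 23% = $33,580.00
Remaining $350,050 at 20% = $70,010.00
Fee: $18,260.00 + $35,055.00 + $32,760.00 + $52,490.00 + $33,580.00 + $70,010.00 = $242,155.00

$242,155.00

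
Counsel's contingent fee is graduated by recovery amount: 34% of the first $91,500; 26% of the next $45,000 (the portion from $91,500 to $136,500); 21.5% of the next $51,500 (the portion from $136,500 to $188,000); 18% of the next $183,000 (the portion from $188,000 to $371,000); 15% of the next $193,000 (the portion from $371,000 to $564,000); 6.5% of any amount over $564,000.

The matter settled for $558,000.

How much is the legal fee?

$114,872.50

First $91,500 at 34% = $31,110.00
Next $45,000 at 26% = $11,700.00
Next $51,500 at 21.5% = $11,072.50
Next $183,000 at 18% = $32,940.00
Remaining $187,000 at 15% = $28,050.00
Fee: $31,110.00 + $11,700.00 + $11,072.50 + $32,940.00 + $28,050.00 = $114,872.50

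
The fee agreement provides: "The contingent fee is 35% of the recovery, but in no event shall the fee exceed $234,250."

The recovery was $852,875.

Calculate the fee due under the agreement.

$234,250.00

35% of $852,875 = $298,506.25
That exceeds the $234,250 cap, so the fee is capped at $234,250.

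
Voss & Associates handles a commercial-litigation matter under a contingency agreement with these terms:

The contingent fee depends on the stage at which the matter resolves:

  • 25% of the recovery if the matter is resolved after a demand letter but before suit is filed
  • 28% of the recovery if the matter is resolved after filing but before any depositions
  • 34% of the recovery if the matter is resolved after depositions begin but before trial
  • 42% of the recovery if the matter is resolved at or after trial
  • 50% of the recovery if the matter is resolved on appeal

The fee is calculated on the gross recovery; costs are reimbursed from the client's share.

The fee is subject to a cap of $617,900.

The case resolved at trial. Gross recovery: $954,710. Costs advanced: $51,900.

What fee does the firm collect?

$400,978.20

Fee base is the gross recovery, $954,710; costs are reimbursed separately.
The matter resolved at trial, so the 42% rate applies.
$954,710 × 42% = $400,978.20
$400,978.20 is under the $617,900 cap.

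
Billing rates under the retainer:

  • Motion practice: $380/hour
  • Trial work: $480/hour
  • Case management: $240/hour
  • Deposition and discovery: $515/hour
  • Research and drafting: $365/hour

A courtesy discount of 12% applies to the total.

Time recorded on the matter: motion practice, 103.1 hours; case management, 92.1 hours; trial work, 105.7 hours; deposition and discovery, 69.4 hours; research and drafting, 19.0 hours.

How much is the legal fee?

$136,130.72

Motion practice: 103.1 × $380 = $39,178.00
Trial work: 105.7 × $480 = $50,736.00
Case management: 92.1 × $240 = $22,104.00
Deposition and discovery: 69.4 × $515 = $35,741.00
Research and drafting: 19.0 × $365 = $6,935.00
Subtotal: $154,694.00
Less 12% discount: −$18,563.28
Total: $154,694.00 − $18,563.28 = $136,130.72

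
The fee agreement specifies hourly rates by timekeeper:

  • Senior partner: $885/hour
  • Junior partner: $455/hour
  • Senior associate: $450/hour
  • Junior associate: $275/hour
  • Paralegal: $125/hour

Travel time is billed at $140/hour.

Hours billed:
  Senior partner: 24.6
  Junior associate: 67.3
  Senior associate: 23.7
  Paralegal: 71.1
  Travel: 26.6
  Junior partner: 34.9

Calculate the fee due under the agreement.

Senior partner: 24.6 × $885 = $21,771.00
Junior partner: 34.9 × $455 = $15,879.50
Senior associate: 23.7 × $450 = $10,665.00
Junior associate: 67.3 × $275 = $18,507.50
Paralegal: 71.1 × $125 = $8,887.50
Subtotal: $21,771.00 + $15,879.50 + $10,665.00 + $18,507.50 + $8,887.50 = $75,710.50
Travel: 26.6 × $140 = $3,724.00
Total: $75,710.50 + $3,724.00 = $79,434.50

$79,434.50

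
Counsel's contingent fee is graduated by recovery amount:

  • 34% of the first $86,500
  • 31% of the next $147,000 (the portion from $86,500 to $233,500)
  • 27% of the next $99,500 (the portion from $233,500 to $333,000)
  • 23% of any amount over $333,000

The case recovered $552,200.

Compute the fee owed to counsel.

First $86,500 at 34% = $29,410.00
Next $147,000 at 31% = $45,570.00
Next $99,500 at 27% = $26,865.00
Remaining $219,200 at 23% = $50,416.00
Fee: $29,410.00 + $45,570.00 + $26,865.00 + $50,416.00 = $152,261.00

$152,261.00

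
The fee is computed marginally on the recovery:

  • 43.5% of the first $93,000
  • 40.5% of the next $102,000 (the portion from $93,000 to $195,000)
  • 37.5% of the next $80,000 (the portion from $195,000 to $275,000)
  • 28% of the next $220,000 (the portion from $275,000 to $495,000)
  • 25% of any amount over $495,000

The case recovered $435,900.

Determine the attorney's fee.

First $93,000 at 43.5% = $40,455.00
Next $102,000 at 40.5% = $41,310.00
Next $80,000 at 37.5% = $30,000.00
Remaining $160,900 at 28% = $45,052.00
Fee: $40,455.00 + $41,310.00 + $30,000.00 + $45,052.00 = $156,817.00

$156,817.00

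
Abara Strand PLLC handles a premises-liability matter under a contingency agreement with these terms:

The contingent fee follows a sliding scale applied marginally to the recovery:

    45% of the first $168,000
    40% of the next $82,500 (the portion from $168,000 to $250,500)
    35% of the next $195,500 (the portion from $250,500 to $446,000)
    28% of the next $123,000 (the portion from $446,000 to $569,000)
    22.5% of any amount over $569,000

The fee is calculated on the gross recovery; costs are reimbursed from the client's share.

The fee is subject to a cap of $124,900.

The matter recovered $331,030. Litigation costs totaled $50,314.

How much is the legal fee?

$124,900.00

Fee base is the gross recovery, $331,030; costs are reimbursed separately.
First $168,000 at 45% = $75,600.00
Next $82,500 at 40% = $33,000.00
Remaining $80,530 at 35% = $28,185.50
Fee: $75,600.00 + $33,000.00 + $28,185.50 = $136,785.50
$136,785.50 exceeds the $124,900 cap, so the fee is capped at $124,900.00.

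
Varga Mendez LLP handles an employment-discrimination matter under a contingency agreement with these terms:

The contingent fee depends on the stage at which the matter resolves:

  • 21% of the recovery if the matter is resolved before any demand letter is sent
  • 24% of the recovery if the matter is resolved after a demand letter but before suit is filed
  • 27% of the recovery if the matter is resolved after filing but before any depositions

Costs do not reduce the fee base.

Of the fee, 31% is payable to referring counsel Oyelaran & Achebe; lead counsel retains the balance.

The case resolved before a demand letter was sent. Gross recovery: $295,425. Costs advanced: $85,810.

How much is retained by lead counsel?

Fee base is the gross recovery, $295,425; costs are reimbursed separately.
The matter resolved before a demand letter was sent, so the 21% rate applies.
$295,425 × 21% = $62,039.25
Referral share: 31% of $62,039.25 = $19,232.17; lead counsel retains $62,039.25 − $19,232.17 = $42,807.08.

$42,807.08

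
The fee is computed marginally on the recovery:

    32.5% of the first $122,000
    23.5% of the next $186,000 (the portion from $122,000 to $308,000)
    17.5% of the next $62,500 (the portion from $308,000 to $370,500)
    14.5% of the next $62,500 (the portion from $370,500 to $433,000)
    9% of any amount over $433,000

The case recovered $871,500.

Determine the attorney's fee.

First $122,000 at 32.5% = $39,650.00
Next $186,000 at 23.5% = $43,710.00
Next $62,500 at 17.5% = $10,937.50
Next $62,500 at 14.5% = $9,062.50
Remaining $438,500 at 9% = $39,465.00
Fee: $39,650.00 + $43,710.00 + $10,937.50 + $9,062.50 + $39,465.00 = $142,825.00

$142,825.00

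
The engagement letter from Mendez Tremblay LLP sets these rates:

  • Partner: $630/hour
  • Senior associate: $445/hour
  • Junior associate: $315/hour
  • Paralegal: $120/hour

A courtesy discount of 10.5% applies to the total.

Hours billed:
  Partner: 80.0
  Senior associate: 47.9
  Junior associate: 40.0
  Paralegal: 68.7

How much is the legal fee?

$82,840.75

Partner: 80.0 × $630 = $50,400.00
Senior associate: 47.9 × $445 = $21,315.50
Junior associate: 40.0 × $315 = $12,600.00
Paralegal: 68.7 × $120 = $8,244.00
Subtotal: $92,559.50
Less 10.5% discount: −$9,718.75
Total: $92,559.50 − $9,718.75 = $82,840.75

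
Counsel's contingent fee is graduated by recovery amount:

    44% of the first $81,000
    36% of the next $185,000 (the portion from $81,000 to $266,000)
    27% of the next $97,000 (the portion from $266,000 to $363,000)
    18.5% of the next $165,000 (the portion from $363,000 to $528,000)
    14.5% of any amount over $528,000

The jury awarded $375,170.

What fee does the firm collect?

First $81,000 at 44% = $35,640.00
Next $185,000 at 36% = $66,600.00
Next $97,000 at 27% = $26,190.00
Remaining $12,170 at 18.5% = $2,251.45
Fee: $35,640.00 + $66,600.00 + $26,190.00 + $2,251.45 = $130,681.45

$130,681.45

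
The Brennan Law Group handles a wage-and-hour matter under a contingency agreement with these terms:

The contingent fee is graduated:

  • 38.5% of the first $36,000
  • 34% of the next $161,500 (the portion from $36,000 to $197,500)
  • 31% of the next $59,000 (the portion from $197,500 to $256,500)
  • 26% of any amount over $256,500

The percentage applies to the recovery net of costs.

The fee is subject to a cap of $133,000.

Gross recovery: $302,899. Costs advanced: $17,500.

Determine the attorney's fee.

$94,573.74

Fee base (net of costs): $302,899 − $17,500 = $285,399
First $36,000 at 38.5% = $13,860.00
Next $161,500 at 34% = $54,910.00
Next $59,000 at 31% = $18,290.00
Remaining $28,899 at 26% = $7,513.74
Fee: $13,860.00 + $54,910.00 + $18,290.00 + $7,513.74 = $94,573.74
$94,573.74 is under the $133,000 cap.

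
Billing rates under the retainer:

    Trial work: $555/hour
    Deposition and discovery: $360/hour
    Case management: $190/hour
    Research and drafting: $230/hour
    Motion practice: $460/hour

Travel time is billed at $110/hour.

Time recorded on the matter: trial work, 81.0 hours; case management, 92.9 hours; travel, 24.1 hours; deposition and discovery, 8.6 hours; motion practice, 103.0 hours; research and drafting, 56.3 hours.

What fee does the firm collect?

$128,682.00

Trial work: 81.0 × $555 = $44,955.00
Deposition and discovery: 8.6 × $360 = $3,096.00
Case management: 92.9 × $190 = $17,651.00
Research and drafting: 56.3 × $230 = $12,949.00
Motion practice: 103.0 × $460 = $47,380.00
Subtotal: $44,955.00 + $3,096.00 + $17,651.00 + $12,949.00 + $47,380.00 = $126,031.00
Travel: 24.1 × $110 = $2,651.00
Total: $126,031.00 + $2,651.00 = $128,682.00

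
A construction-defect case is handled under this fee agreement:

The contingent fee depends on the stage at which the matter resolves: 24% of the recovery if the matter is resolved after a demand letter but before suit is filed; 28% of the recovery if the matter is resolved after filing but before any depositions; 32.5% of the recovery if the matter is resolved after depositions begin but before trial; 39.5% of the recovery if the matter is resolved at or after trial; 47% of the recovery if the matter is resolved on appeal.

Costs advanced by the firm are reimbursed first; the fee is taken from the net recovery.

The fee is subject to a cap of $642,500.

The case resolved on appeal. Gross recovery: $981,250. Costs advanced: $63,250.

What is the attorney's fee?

$431,460.00

Fee base (net of costs): $981,250 − $63,250 = $918,000
The matter resolved on appeal, so the 47% rate applies.
$918,000 × 47% = $431,460.00
$431,460.00 is under the $642,500 cap.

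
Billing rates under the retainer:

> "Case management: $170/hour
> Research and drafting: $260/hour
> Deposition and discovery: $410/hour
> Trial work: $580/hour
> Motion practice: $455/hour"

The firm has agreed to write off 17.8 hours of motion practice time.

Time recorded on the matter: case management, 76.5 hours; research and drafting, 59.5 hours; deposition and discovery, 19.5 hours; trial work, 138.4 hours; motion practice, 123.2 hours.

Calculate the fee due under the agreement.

$164,699.00

Case management: 76.5 × $170 = $13,005.00
Research and drafting: 59.5 × $260 = $15,470.00
Deposition and discovery: 19.5 × $410 = $7,995.00
Trial work: 138.4 × $580 = $80,272.00
Motion practice: 123.2 × $455 = $56,056.00
Subtotal: $172,798.00
Write-off: 17.8 × $455 = $8,099.00
Total: $172,798.00 − $8,099.00 = $164,699.00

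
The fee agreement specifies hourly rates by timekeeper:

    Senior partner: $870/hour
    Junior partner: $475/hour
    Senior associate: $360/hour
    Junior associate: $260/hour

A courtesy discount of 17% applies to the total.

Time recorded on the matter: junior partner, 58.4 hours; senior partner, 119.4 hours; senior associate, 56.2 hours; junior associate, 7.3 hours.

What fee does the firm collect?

Senior partner: 119.4 × $870 = $103,878.00
Junior partner: 58.4 × $475 = $27,740.00
Senior associate: 56.2 × $360 = $20,232.00
Junior associate: 7.3 × $260 = $1,898.00
Subtotal: $153,748.00
Less 17% discount: −$26,137.16
Total: $153,748.00 − $26,137.16 = $127,610.84

$127,610.84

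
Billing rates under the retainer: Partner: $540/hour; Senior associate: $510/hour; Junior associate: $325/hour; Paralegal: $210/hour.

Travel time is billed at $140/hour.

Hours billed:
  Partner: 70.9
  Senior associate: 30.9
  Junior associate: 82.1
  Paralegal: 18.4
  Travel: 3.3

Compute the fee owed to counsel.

Partner: 70.9 × $540 = $38,286.00
Senior associate: 30.9 × $510 = $15,759.00
Junior associate: 82.1 × $325 = $26,682.50
Paralegal: 18.4 × $210 = $3,864.00
Subtotal: $38,286.00 + $15,759.00 + $26,682.50 + $3,864.00 = $84,591.50
Travel: 3.3 × $140 = $462.00
Total: $84,591.50 + $462.00 = $85,053.50

$85,053.50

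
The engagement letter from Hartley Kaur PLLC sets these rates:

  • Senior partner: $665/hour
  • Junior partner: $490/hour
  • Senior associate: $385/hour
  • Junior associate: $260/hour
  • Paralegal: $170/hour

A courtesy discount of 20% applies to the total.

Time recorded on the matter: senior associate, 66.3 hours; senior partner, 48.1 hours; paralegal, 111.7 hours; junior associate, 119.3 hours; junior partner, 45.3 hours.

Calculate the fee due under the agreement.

Senior partner: 48.1 × $665 = $31,986.50
Junior partner: 45.3 × $490 = $22,197.00
Senior associate: 66.3 × $385 = $25,525.50
Junior associate: 119.3 × $260 = $31,018.00
Paralegal: 111.7 × $170 = $18,989.00
Subtotal: $129,716.00
Less 20% discount: −$25,943.20
Total: $129,716.00 − $25,943.20 = $103,772.80

$103,772.80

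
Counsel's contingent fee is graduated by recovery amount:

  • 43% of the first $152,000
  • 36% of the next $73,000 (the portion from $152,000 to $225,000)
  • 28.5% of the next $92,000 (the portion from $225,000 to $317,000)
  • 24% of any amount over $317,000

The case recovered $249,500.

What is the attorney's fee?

First $152,000 at 43% = $65,360.00
Next $73,000 at 36% = $26,280.00
Remaining $24,500 at 28.5% = $6,982.50
Fee: $65,360.00 + $26,280.00 + $6,982.50 = $98,622.50

$98,622.50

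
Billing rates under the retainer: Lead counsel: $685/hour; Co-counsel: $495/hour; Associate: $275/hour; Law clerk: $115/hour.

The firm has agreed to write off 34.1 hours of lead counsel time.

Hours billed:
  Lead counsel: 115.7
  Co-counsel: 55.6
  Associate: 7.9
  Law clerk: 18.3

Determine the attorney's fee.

$87,695.00

Lead counsel: 115.7 × $685 = $79,254.50
Co-counsel: 55.6 × $495 = $27,522.00
Associate: 7.9 × $275 = $2,172.50
Law clerk: 18.3 × $115 = $2,104.50
Subtotal: $111,053.50
Write-off: 34.1 × $685 = $23,358.50
Total: $111,053.50 − $23,358.50 = $87,695.00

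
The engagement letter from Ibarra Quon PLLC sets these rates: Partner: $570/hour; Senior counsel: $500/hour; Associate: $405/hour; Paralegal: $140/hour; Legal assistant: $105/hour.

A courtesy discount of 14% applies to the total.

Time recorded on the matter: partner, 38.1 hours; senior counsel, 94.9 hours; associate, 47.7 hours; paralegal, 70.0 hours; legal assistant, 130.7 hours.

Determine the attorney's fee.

Partner: 38.1 × $570 = $21,717.00
Senior counsel: 94.9 × $500 = $47,450.00
Associate: 47.7 × $405 = $19,318.50
Paralegal: 70.0 × $140 = $9,800.00
Legal assistant: 130.7 × $105 = $13,723.50
Subtotal: $112,009.00
Less 14% discount: −$15,681.26
Total: $112,009.00 − $15,681.26 = $96,327.74

$96,327.74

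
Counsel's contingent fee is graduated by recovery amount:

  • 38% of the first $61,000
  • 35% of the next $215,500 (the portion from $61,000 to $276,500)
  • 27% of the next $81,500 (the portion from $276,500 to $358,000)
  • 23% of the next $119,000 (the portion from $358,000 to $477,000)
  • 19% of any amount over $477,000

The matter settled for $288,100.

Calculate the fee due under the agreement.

$101,737.00

First $61,000 at 38% = $23,180.00
Next $215,500 at 35% = $75,425.00
Remaining $11,600 at 27% = $3,132.00
Fee: $23,180.00 + $75,425.00 + $3,132.00 = $101,737.00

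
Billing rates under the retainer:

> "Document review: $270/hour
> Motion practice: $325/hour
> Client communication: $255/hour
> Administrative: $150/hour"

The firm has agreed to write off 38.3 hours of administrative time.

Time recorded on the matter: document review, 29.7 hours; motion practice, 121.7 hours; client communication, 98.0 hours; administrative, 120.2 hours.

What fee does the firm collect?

Document review: 29.7 × $270 = $8,019.00
Motion practice: 121.7 × $325 = $39,552.50
Client communication: 98.0 × $255 = $24,990.00
Administrative: 120.2 × $150 = $18,030.00
Subtotal: $90,591.50
Write-off: 38.3 × $150 = $5,745.00
Total: $90,591.50 − $5,745.00 = $84,846.50

$84,846.50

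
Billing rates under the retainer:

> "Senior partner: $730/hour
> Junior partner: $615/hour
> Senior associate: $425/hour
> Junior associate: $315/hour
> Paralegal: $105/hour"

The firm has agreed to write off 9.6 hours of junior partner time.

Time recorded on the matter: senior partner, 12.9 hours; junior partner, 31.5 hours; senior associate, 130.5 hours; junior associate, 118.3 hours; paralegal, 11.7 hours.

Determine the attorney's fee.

$116,841.00

Senior partner: 12.9 × $730 = $9,417.00
Junior partner: 31.5 × $615 = $19,372.50
Senior associate: 130.5 × $425 = $55,462.50
Junior associate: 118.3 × $315 = $37,264.50
Paralegal: 11.7 × $105 = $1,228.50
Subtotal: $122,745.00
Write-off: 9.6 × $615 = $5,904.00
Total: $122,745.00 − $5,904.00 = $116,841.00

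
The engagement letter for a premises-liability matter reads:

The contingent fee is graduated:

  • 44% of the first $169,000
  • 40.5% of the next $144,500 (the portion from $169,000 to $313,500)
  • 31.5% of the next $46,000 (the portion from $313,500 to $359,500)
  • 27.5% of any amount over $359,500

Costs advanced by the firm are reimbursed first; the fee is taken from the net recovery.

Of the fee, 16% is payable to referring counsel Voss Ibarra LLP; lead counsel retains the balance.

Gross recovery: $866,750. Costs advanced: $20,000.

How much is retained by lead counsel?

Fee base (net of costs): $866,750 − $20,000 = $846,750
First $169,000 at 44% = $74,360.00
Next $144,500 at 40.5% = $58,522.50
Next $46,000 at 31.5% = $14,490.00
Remaining $487,250 at 27.5% = $133,993.75
Fee: $74,360.00 + $58,522.50 + $14,490.00 + $133,993.75 = $281,366.25
Referral share: 16% of $281,366.25 = $45,018.60; lead counsel retains $281,366.25 − $45,018.60 = $236,347.65.

$236,347.65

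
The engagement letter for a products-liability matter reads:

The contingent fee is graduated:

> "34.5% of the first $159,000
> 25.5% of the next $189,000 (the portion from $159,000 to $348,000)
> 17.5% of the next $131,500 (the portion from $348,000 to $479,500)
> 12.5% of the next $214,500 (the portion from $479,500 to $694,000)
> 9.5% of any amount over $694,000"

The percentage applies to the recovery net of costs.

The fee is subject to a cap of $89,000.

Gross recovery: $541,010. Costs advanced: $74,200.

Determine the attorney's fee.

$89,000.00

Fee base (net of costs): $541,010 − $74,200 = $466,810
First $159,000 at 34.5% = $54,855.00
Next $189,000 at 25.5% = $48,195.00
Remaining $118,810 at 17.5% = $20,791.75
Fee: $54,855.00 + $48,195.00 + $20,791.75 = $123,841.75
$123,841.75 exceeds the $89,000 cap, so the fee is capped at $89,000.00.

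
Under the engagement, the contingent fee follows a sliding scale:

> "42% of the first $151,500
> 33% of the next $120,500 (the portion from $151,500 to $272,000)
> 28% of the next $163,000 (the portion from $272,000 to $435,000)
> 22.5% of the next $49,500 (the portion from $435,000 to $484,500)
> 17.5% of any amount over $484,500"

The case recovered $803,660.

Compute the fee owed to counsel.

First $151,500 at 42% = $63,630.00
Next $120,500 at 33% = $39,765.00
Next $163,000 at 28% = $45,640.00
Next $49,500 at 22.5% = $11,137.50
Remaining $319,160 at 17.5% = $55,853.00
Fee: $63,630.00 + $39,765.00 + $45,640.00 + $11,137.50 + $55,853.00 = $216,025.50

$216,025.50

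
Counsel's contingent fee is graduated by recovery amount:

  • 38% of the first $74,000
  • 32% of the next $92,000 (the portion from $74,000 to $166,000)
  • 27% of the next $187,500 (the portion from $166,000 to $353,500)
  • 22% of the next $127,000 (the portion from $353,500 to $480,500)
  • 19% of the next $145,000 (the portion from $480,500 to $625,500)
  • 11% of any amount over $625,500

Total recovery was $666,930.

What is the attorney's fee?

$168,232.30

First $74,000 at 38% = $28,120.00
Next $92,000 at 32% = $29,440.00
Next $187,500 at 27% = $50,625.00
Next $127,000 at 22% = $27,940.00
Next $145,000 at 19% = $27,550.00
Remaining $41,430 at 11% = $4,557.30
Fee: $28,120.00 + $29,440.00 + $50,625.00 + $27,940.00 + $27,550.00 + $4,557.30 = $168,232.30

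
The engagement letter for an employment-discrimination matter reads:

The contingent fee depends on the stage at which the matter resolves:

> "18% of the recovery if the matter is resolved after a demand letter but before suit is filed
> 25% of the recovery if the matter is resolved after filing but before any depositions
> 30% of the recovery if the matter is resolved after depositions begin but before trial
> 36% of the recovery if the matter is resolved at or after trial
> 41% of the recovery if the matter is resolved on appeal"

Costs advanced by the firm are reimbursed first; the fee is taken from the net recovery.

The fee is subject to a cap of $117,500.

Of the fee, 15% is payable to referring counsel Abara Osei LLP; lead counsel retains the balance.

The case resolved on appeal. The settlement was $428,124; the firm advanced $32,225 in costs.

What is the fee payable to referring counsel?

$17,625.00

Fee base (net of costs): $428,124 − $32,225 = $395,899
The matter resolved on appeal, so the 41% rate applies.
$395,899 × 41% = $162,318.59
$162,318.59 exceeds the $117,500 cap, so the fee is capped at $117,500.00.
Referral share: 15% of $117,500.00 = $17,625.00; lead counsel retains $117,500.00 − $17,625.00 = $99,875.00.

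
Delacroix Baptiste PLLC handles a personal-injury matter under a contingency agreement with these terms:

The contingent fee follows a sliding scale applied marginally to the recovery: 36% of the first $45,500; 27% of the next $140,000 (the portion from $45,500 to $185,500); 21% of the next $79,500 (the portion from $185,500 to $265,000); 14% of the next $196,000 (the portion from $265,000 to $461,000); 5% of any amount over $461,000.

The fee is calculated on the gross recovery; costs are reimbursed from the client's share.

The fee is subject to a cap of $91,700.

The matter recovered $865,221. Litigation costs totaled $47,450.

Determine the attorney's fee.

$91,700.00

Fee base is the gross recovery, $865,221; costs are reimbursed separately.
First $45,500 at 36% = $16,380.00
Next $140,000 at 27% = $37,800.00
Next $79,500 at 21% = $16,695.00
Next $196,000 at 14% = $27,440.00
Remaining $404,221 at 5% = $20,211.05
Fee: $16,380.00 + $37,800.00 + $16,695.00 + $27,440.00 + $20,211.05 = $118,526.05
$118,526.05 exceeds the $91,700 cap, so the fee is capped at $91,700.00.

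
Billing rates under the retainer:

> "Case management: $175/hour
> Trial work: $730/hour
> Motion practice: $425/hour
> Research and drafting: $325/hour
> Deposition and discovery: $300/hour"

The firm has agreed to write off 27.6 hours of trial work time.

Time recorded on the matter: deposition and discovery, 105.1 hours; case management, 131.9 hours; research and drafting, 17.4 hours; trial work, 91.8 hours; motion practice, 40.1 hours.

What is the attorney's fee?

$124,176.00

Case management: 131.9 × $175 = $23,082.50
Trial work: 91.8 × $730 = $67,014.00
Motion practice: 40.1 × $425 = $17,042.50
Research and drafting: 17.4 × $325 = $5,655.00
Deposition and discovery: 105.1 × $300 = $31,530.00
Subtotal: $144,324.00
Write-off: 27.6 × $730 = $20,148.00
Total: $144,324.00 − $20,148.00 = $124,176.00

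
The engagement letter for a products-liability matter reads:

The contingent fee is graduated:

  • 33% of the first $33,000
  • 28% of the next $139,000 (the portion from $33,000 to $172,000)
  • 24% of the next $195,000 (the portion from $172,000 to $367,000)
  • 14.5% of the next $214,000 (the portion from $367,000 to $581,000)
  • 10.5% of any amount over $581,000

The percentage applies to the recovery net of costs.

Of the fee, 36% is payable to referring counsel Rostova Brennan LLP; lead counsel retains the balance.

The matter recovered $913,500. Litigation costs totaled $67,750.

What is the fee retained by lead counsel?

$99,480.80

Fee base (net of costs): $913,500 − $67,750 = $845,750
First $33,000 at 33% = $10,890.00
Next $139,000 at 28% = $38,920.00
Next $195,000 at 24% = $46,800.00
Next $214,000 at 14.5% = $31,030.00
Remaining $264,750 at 10.5% = $27,798.75
Fee: $10,890.00 + $38,920.00 + $46,800.00 + $31,030.00 + $27,798.75 = $155,438.75
Referral share: 36% of $155,438.75 = $55,957.95; lead counsel retains $155,438.75 − $55,957.95 = $99,480.80.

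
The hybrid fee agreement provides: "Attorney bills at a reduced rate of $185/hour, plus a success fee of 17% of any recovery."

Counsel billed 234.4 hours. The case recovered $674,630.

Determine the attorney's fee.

Hourly: 234.4 × $185 = $43,364.00
Success fee: 17% of $674,630 = $114,687.10
Total: $43,364.00 + $114,687.10 = $158,051.10

$158,051.10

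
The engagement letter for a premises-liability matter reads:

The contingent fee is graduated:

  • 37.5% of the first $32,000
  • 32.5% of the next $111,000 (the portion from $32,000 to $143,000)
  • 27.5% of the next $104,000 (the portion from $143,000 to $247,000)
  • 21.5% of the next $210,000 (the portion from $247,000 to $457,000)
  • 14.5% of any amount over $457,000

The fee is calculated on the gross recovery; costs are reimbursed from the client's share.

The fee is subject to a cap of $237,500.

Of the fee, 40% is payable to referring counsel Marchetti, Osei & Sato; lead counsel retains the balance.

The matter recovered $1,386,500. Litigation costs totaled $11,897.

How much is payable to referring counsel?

$95,000.00

Fee base is the gross recovery, $1,386,500; costs are reimbursed separately.
First $32,000 at 37.5% = $12,000.00
Next $111,000 at 32.5% = $36,075.00
Next $104,000 at 27.5% = $28,600.00
Next $210,000 at 21.5% = $45,150.00
Remaining $929,500 at 14.5% = $134,777.50
Fee: $12,000.00 + $36,075.00 + $28,600.00 + $45,150.00 + $134,777.50 = $256,602.50
$256,602.50 exceeds the $237,500 cap, so the fee is capped at $237,500.00.
Referral share: 40% of $237,500.00 = $95,000.00; lead counsel retains $237,500.00 − $95,000.00 = $142,500.00.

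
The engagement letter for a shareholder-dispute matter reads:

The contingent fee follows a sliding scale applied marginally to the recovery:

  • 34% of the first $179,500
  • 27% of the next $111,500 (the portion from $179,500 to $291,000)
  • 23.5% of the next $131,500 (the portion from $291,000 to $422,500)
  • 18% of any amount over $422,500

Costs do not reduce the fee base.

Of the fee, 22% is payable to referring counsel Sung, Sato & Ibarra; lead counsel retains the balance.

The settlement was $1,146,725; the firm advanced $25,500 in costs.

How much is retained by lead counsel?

$196,870.44

Fee base is the gross recovery, $1,146,725; costs are reimbursed separately.
First $179,500 at 34% = $61,030.00
Next $111,500 at 27% = $30,105.00
Next $131,500 at 23.5% = $30,902.50
Remaining $724,225 at 18% = $130,360.50
Fee: $61,030.00 + $30,105.00 + $30,902.50 + $130,360.50 = $252,398.00
Referral share: 22% of $252,398.00 = $55,527.56; lead counsel retains $252,398.00 − $55,527.56 = $196,870.44.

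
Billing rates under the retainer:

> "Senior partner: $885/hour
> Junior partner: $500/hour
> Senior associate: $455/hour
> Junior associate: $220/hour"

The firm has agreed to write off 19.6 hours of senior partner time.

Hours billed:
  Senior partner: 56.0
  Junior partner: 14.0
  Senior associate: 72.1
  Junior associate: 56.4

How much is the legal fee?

$84,427.50

Senior partner: 56.0 × $885 = $49,560.00
Junior partner: 14.0 × $500 = $7,000.00
Senior associate: 72.1 × $455 = $32,805.50
Junior associate: 56.4 × $220 = $12,408.00
Subtotal: $101,773.50
Write-off: 19.6 × $885 = $17,346.00
Total: $101,773.50 − $17,346.00 = $84,427.50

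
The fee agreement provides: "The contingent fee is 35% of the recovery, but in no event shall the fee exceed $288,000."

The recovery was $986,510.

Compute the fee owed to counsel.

35% of $986,510 = $345,278.50
That exceeds the $288,000 cap, so the fee is capped at $288,000.

$288,000.00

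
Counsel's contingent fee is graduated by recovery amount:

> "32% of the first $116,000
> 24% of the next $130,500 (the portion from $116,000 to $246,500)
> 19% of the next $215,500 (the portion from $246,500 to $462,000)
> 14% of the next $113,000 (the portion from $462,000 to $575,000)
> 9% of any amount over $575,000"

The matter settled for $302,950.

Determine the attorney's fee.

First $116,000 at 32% = $37,120.00
Next $130,500 at 24% = $31,320.00
Remaining $56,450 at 19% = $10,725.50
Fee: $37,120.00 + $31,320.00 + $10,725.50 = $79,165.50

$79,165.50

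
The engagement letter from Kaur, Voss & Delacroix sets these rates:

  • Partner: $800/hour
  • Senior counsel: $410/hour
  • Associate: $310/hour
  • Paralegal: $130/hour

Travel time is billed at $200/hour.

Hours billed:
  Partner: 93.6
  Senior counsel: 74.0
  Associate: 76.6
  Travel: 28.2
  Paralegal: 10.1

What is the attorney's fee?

$135,919.00

Partner: 93.6 × $800 = $74,880.00
Senior counsel: 74.0 × $410 = $30,340.00
Associate: 76.6 × $310 = $23,746.00
Paralegal: 10.1 × $130 = $1,313.00
Subtotal: $74,880.00 + $30,340.00 + $23,746.00 + $1,313.00 = $130,279.00
Travel: 28.2 × $200 = $5,640.00
Total: $130,279.00 + $5,640.00 = $135,919.00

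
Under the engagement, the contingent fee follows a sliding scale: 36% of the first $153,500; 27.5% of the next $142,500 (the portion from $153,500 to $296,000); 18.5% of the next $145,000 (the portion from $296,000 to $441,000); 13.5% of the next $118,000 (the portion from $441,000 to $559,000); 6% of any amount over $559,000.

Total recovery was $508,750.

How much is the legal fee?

First $153,500 at 36% = $55,260.00
Next $142,500 at 27.5% = $39,187.50
Next $145,000 at 18.5% = $26,825.00
Remaining $67,750 at 13.5% = $9,146.25
Fee: $55,260.00 + $39,187.50 + $26,825.00 + $9,146.25 = $130,418.75

$130,418.75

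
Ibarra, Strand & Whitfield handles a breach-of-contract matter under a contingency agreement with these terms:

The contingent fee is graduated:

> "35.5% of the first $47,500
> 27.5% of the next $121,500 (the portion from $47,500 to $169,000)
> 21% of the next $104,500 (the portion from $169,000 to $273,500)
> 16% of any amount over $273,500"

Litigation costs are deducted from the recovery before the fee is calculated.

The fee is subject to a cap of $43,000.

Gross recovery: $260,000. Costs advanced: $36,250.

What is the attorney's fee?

$43,000.00

Fee base (net of costs): $260,000 − $36,250 = $223,750
First $47,500 at 35.5% = $16,862.50
Next $121,500 at 27.5% = $33,412.50
Remaining $54,750 at 21% = $11,497.50
Fee: $16,862.50 + $33,412.50 + $11,497.50 = $61,772.50
$61,772.50 exceeds the $43,000 cap, so the fee is capped at $43,000.00.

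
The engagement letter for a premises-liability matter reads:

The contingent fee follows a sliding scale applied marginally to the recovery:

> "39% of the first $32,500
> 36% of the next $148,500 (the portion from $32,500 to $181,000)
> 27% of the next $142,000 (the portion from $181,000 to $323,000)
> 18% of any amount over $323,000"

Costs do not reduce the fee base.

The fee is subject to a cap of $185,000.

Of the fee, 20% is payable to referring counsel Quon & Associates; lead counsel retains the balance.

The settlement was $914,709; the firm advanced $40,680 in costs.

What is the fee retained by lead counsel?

$148,000.00

Fee base is the gross recovery, $914,709; costs are reimbursed separately.
First $32,500 at 39% = $12,675.00
Next $148,500 at 36% = $53,460.00
Next $142,000 at 27% = $38,340.00
Remaining $591,709 at 18% = $106,507.62
Fee: $12,675.00 + $53,460.00 + $38,340.00 + $106,507.62 = $210,982.62
$210,982.62 exceeds the $185,000 cap, so the fee is capped at $185,000.00.
Referral share: 20% of $185,000.00 = $37,000.00; lead counsel retains $185,000.00 − $37,000.00 = $148,000.00.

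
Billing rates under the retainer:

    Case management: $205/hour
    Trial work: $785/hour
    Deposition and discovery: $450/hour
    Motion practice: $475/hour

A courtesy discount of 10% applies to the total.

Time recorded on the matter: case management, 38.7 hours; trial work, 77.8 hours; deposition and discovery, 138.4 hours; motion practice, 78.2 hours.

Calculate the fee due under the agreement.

$151,588.35

Case management: 38.7 × $205 = $7,933.50
Trial work: 77.8 × $785 = $61,073.00
Deposition and discovery: 138.4 × $450 = $62,280.00
Motion practice: 78.2 × $475 = $37,145.00
Subtotal: $168,431.50
Less 10% discount: −$16,843.15
Total: $168,431.50 − $16,843.15 = $151,588.35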